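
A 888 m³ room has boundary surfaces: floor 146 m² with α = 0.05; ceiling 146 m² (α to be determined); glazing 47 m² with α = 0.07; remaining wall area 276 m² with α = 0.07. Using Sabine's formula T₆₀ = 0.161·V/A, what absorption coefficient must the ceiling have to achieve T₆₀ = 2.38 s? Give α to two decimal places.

A = 0.161·V/T₆₀ = 0.161·888/2.38 = 60.07 m² sabins.
Absorption from the other surfaces = 146·0.05 + 47·0.07 + 276·0.07 = 29.91 m², so the ceiling must supply 30.16 m² over 146 m².
α = 30.16/146 = 0.207.

0.21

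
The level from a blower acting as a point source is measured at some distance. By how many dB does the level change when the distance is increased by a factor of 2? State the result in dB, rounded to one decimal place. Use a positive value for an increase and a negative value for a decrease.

With spherical spreading the level changes by −20·log₁₀(r₂/r₁).
ΔL = −20·log₁₀(2) = -6.02 dB.

-6.0 dB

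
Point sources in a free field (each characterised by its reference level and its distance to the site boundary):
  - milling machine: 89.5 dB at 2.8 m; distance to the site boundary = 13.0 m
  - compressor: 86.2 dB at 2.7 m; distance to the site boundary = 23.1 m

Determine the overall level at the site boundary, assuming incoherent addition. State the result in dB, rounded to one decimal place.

First find each source's level at the receiver (point-source: −20·log₁₀(r/r_ref)), then combine on an intensity basis.
milling machine: 89.5 − 20·log₁₀(13.0/2.8) = 89.5 − 13.34 = 76.16 dB.
compressor: 86.2 − 20·log₁₀(23.1/2.7) = 86.2 − 18.64 = 67.56 dB.
Σ 10^(L/10) = 4.704e+07 → L_total = 10·log₁₀(4.704e+07) = 76.72 dB.

76.7 dB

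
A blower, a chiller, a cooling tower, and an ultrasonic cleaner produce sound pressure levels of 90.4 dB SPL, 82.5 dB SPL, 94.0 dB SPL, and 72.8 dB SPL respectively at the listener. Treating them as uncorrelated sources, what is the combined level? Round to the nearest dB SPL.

For uncorrelated sources the intensities add, so convert each level to linear form, sum, and take 10·log₁₀ of the total.
Σ 10^(L/10) = 10^(90.4/10) + 10^(82.5/10) + 10^(94.0/10) + 10^(72.8/10) = 3.805e+09.
L_total = 10·log₁₀(3.805e+09) = 95.80 dB SPL.

96 dB SPL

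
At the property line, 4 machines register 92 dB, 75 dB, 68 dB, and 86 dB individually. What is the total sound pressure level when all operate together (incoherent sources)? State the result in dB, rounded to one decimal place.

93.1 dB

Incoherent sources combine by intensity addition: L_total = 10·log₁₀(Σ 10^(L_i/10)).
Σ 10^(L/10) = 10^(92/10) + 10^(75/10) + 10^(68/10) + 10^(86/10) = 2.021e+09.
L_total = 10·log₁₀(2.021e+09) = 93.06 dB.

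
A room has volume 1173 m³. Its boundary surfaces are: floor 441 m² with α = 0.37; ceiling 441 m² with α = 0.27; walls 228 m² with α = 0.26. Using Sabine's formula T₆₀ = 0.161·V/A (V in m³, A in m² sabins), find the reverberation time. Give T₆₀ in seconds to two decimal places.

A = Σ Sᵢαᵢ = 441·0.37 + 441·0.27 + 228·0.26 = 341.52 m².
T₆₀ = 0.161·V/A = 0.161·1173/341.52 = 0.553 s.

0.55 s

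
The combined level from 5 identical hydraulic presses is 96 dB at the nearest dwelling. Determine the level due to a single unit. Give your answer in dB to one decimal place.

5 equal contributions raise the level by 10·log₁₀ 5 = 6.990 dB, so each unit alone gives 96 − 6.990.

89.0 dB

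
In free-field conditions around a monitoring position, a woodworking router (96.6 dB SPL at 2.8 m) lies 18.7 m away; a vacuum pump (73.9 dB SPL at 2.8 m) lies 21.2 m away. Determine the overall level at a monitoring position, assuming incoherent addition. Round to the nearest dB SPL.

Propagate each source to the receiver with L = L_ref − 20·log₁₀(r/r_ref), then add intensities.
woodworking router: 96.6 − 20·log₁₀(18.7/2.8) = 96.6 − 16.49 = 80.11 dB SPL.
vacuum pump: 73.9 − 20·log₁₀(21.2/2.8) = 73.9 − 17.58 = 56.32 dB SPL.
Σ 10^(L/10) = 1.029e+08 → L_total = 10·log₁₀(1.029e+08) = 80.12 dB SPL.

80 dB SPL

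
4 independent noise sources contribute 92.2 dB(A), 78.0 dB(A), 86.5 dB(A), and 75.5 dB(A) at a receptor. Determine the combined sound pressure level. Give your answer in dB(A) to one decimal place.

93.4 dB(A)

For uncorrelated sources the intensities add, so convert each level to linear form, sum, and take 10·log₁₀ of the total.
Σ 10^(L/10) = 10^(92.2/10) + 10^(78.0/10) + 10^(86.5/10) + 10^(75.5/10) = 2.205e+09.
L_total = 10·log₁₀(2.205e+09) = 93.43 dB(A).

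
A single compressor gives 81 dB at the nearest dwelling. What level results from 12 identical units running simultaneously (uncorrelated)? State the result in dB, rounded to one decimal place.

N identical incoherent sources raise the level by 10·log₁₀ N.
L_total = 81 + 10·log₁₀(12) = 81 + 10.792 = 91.79 dB.

91.8 dB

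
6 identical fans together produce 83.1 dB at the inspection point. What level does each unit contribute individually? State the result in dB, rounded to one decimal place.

75.3 dB

For N identical incoherent sources L_total = L₁ + 10·log₁₀ N, so L₁ = 83.1 − 10·log₁₀(6) = 83.1 − 7.782.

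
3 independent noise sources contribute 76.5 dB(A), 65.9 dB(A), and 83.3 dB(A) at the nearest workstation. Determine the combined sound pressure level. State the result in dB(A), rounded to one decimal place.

Incoherent sources combine by intensity addition: L_total = 10·log₁₀(Σ 10^(L_i/10)).
Σ 10^(L/10) = 10^(76.5/10) + 10^(65.9/10) + 10^(83.3/10) = 2.624e+08.
L_total = 10·log₁₀(2.624e+08) = 84.19 dB(A).

84.2 dB(A)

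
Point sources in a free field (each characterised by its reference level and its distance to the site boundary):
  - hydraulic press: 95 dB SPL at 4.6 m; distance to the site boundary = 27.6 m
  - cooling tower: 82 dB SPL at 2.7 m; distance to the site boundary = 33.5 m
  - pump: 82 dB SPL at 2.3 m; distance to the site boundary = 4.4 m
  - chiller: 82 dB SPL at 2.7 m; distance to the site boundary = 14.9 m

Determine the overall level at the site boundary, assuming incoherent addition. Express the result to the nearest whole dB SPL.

Propagate each source to the receiver with L = L_ref − 20·log₁₀(r/r_ref), then add intensities.
hydraulic press: 95 − 20·log₁₀(27.6/4.6) = 95 − 15.56 = 79.44 dB SPL.
cooling tower: 82 − 20·log₁₀(33.5/2.7) = 82 − 21.87 = 60.13 dB SPL.
pump: 82 − 20·log₁₀(4.4/2.3) = 82 − 5.63 = 76.37 dB SPL.
chiller: 82 − 20·log₁₀(14.9/2.7) = 82 − 14.84 = 67.16 dB SPL.
Σ 10^(L/10) = 1.374e+08 → L_total = 10·log₁₀(1.374e+08) = 81.38 dB SPL.

81 dB SPL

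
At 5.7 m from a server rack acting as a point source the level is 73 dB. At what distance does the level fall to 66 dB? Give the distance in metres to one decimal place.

For a point source L₁ − L₂ = 20·log₁₀(r₂/r₁), so r₂ = r₁·10^((L₁−L₂)/20).
r₂ = 5.7·10^((73−66)/20) = 5.7·10^(7.0/20) = 12.76 m.

12.8 m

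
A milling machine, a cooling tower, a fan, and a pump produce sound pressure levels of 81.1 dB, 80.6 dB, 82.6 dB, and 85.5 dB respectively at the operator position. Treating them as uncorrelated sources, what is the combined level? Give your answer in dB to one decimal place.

88.9 dB

For uncorrelated sources the intensities add, so convert each level to linear form, sum, and take 10·log₁₀ of the total.
Σ 10^(L/10) = 10^(81.1/10) + 10^(80.6/10) + 10^(82.6/10) + 10^(85.5/10) = 7.804e+08.
L_total = 10·log₁₀(7.804e+08) = 88.92 dB.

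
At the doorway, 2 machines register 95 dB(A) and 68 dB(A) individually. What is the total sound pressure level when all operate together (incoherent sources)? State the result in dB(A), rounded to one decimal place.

For uncorrelated sources the intensities add, so convert each level to linear form, sum, and take 10·log₁₀ of the total.
Σ 10^(L/10) = 10^(95/10) + 10^(68/10) = 3.169e+09.
L_total = 10·log₁₀(3.169e+09) = 95.01 dB(A).

95.0 dB(A)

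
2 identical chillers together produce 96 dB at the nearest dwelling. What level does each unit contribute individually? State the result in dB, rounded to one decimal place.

93.0 dB

For N identical incoherent sources L_total = L₁ + 10·log₁₀ N, so L₁ = 96 − 10·log₁₀(2) = 96 − 3.010.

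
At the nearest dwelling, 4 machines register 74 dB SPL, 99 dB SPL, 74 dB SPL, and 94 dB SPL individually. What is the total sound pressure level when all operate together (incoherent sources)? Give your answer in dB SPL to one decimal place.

Incoherent sources combine by intensity addition: L_total = 10·log₁₀(Σ 10^(L_i/10)).
Σ 10^(L/10) = 10^(74/10) + 10^(99/10) + 10^(74/10) + 10^(94/10) = 1.051e+10.
L_total = 10·log₁₀(1.051e+10) = 100.21 dB SPL.

100.2 dB SPL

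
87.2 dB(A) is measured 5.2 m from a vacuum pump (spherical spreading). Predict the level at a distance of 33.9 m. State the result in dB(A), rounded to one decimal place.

70.9 dB(A)

Point-source attenuation: ΔL = 20·log₁₀(r₂/r₁) = 20·log₁₀(33.9/5.2) = 16.284 dB.
L₂ = 87.2 − 20·log₁₀(33.9/5.2) = 87.2 − 16.284 = 70.92 dB(A).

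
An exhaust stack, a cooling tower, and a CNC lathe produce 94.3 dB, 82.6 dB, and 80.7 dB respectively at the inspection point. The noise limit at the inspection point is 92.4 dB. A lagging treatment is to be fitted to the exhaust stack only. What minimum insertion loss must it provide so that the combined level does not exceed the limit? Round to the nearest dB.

3 dB

Everything except the exhaust stack sums to 10^(82.6/10) + 10^(80.7/10) = 2.995e+08 in linear terms, 84.76 dB.
The limit corresponds to 10^(92.4/10) = 1.738e+09; subtracting the fixed part leaves 1.438e+09 for the exhaust stack, i.e. 91.58 dB.
So the exhaust stack must be reduced from 94.3 to 91.58 dB: IL = 2.72 dB.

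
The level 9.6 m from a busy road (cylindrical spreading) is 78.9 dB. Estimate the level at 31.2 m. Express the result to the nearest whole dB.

74 dB

For a line source, L₂ = L₁ − 10·log₁₀(r₂/r₁).
L₂ = 78.9 − 10·log₁₀(31.2/9.6) = 78.9 − 5.119 = 73.78 dB.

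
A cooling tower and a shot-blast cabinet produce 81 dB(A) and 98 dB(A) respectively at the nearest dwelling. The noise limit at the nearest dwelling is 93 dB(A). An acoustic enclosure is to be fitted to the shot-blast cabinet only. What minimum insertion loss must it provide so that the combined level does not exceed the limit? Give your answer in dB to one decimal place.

Fixed contribution from the other source: Σ 10^(L/10) = 10^(81/10) = 1.259e+08 (81.00 dB(A)).
The limit corresponds to 10^(93/10) = 1.995e+09; subtracting the fixed part leaves 1.869e+09 for the shot-blast cabinet, i.e. 92.72 dB(A).
Required insertion loss = 98 − 92.72 = 5.28 dB.

5.3 dB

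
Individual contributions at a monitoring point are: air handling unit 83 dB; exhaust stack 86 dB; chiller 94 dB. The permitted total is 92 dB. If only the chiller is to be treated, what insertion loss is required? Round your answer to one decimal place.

Fixed contribution from the other sources: Σ 10^(L/10) = 10^(83/10) + 10^(86/10) = 5.976e+08 (87.76 dB).
The limit corresponds to 10^(92/10) = 1.585e+09; subtracting the fixed part leaves 9.873e+08 for the chiller, i.e. 89.94 dB.
So the chiller must be reduced from 94 to 89.94 dB: IL = 4.06 dB.

4.1 dB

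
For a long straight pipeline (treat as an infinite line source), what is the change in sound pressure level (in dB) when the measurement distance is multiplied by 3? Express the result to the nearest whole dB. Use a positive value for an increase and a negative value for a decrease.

With cylindrical spreading the level changes by −10·log₁₀(r₂/r₁).
ΔL = −10·log₁₀(3) = -4.77 dB.

-5 dB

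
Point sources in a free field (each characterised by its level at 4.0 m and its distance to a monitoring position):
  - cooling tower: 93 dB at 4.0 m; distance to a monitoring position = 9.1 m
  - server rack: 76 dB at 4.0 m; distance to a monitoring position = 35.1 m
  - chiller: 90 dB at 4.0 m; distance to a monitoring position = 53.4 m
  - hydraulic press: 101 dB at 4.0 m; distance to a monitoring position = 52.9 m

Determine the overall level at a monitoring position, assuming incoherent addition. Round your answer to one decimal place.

Apply inverse-square spreading to bring every level to the receiver, then sum 10^(L/10).
cooling tower: 93 − 20·log₁₀(9.1/4.0) = 93 − 7.14 = 85.86 dB.
server rack: 76 − 20·log₁₀(35.1/4.0) = 76 − 18.86 = 57.14 dB.
chiller: 90 − 20·log₁₀(53.4/4.0) = 90 − 22.51 = 67.49 dB.
hydraulic press: 101 − 20·log₁₀(52.9/4.0) = 101 − 22.43 = 78.57 dB.
Σ 10^(L/10) = 4.636e+08 → L_total = 10·log₁₀(4.636e+08) = 86.66 dB.

86.7 dB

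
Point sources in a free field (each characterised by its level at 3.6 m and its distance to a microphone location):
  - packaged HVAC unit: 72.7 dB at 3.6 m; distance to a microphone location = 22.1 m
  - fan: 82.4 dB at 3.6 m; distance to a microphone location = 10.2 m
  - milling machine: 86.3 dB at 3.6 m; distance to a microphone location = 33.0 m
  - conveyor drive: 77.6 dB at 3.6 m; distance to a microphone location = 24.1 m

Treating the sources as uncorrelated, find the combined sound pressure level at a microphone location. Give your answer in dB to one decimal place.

First find each source's level at the receiver (point-source: −20·log₁₀(r/r_ref)), then combine on an intensity basis.
packaged HVAC unit: 72.7 − 20·log₁₀(22.1/3.6) = 72.7 − 15.76 = 56.94 dB.
fan: 82.4 − 20·log₁₀(10.2/3.6) = 82.4 − 9.05 = 73.35 dB.
milling machine: 86.3 − 20·log₁₀(33.0/3.6) = 86.3 − 19.24 = 67.06 dB.
conveyor drive: 77.6 − 20·log₁₀(24.1/3.6) = 77.6 − 16.51 = 61.09 dB.
Σ 10^(L/10) = 2.850e+07 → L_total = 10·log₁₀(2.850e+07) = 74.55 dB.

74.5 dB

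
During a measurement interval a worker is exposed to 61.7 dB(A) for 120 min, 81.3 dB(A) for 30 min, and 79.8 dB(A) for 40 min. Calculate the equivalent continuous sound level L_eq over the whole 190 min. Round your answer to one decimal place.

The energy average is taken in the linear domain: L_eq = 10·log₁₀[(Σ tᵢ·10^(Lᵢ/10))/T], T = 190 min.
Σ tᵢ·10^(Lᵢ/10) = 120·10^(61.7/10) + 30·10^(81.3/10) + 40·10^(79.8/10) = 8.044e+09.
L_eq = 10·log₁₀(8.044e+09/190) = 76.27 dB(A).

76.3 dB(A)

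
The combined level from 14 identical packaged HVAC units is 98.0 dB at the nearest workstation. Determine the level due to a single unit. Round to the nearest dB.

87 dB

14 equal contributions raise the level by 10·log₁₀ 14 = 11.461 dB, so each unit alone gives 98.0 − 11.461.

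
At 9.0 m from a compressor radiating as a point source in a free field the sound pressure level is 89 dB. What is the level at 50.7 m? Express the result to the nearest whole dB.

74 dB

Point-source attenuation: ΔL = 20·log₁₀(r₂/r₁) = 20·log₁₀(50.7/9.0) = 15.015 dB.
L₂ = 89 − 20·log₁₀(50.7/9.0) = 89 − 15.015 = 73.98 dB.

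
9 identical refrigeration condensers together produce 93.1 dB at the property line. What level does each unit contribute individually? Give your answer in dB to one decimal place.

83.6 dB

Dividing the total intensity by 9 lowers the level by 10·log₁₀ 9 = 9.542 dB: L₁ = 93.1 − 9.542.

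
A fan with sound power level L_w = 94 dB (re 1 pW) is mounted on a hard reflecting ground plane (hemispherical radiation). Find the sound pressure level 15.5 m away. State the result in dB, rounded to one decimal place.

62.2 dB

Free-field hemispherical radiation: L_p = L_w − 10·log₁₀(2π·r²), r = 15.5 m.
2π·r² = 1510 m², 10·log₁₀ of that is 31.788 dB.
L_p = 94 − 31.788 = 62.21 dB.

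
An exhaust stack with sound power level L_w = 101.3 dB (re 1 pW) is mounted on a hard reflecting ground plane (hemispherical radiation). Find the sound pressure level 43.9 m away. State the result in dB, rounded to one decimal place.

L_p = L_w − 10·log₁₀(2π·r²) with r = 43.9 m.
2π·r² = 1.211e+04 m², 10·log₁₀ of that is 40.831 dB.
L_p = 101.3 − 40.831 = 60.47 dB.

60.5 dB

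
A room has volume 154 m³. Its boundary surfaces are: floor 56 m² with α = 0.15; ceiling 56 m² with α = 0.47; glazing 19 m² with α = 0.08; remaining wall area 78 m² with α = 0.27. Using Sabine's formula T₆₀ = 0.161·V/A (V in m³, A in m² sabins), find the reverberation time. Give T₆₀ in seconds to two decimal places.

Summing Sᵢαᵢ: 56·0.15 + 56·0.47 + 19·0.08 + 78·0.27 = 57.30 m².
T₆₀ = 0.161·V/A = 0.161·154/57.30 = 0.433 s.

0.43 s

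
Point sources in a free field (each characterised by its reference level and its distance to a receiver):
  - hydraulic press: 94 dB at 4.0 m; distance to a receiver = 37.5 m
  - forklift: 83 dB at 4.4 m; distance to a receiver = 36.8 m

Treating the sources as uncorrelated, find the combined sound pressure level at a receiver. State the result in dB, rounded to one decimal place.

75.0 dB

Propagate each source to the receiver with L = L_ref − 20·log₁₀(r/r_ref), then add intensities.
hydraulic press: 94 − 20·log₁₀(37.5/4.0) = 94 − 19.44 = 74.56 dB.
forklift: 83 − 20·log₁₀(36.8/4.4) = 83 − 18.45 = 64.55 dB.
Σ 10^(L/10) = 3.143e+07 → L_total = 10·log₁₀(3.143e+07) = 74.97 dB.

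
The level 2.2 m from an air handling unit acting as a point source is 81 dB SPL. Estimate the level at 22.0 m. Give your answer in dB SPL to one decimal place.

Spherical spreading from a point source gives a 20·log₁₀(r₂/r₁) drop.
L₂ = 81 − 20·log₁₀(22.0/2.2) = 81 − 20.000 = 61.00 dB SPL.

61.0 dB SPL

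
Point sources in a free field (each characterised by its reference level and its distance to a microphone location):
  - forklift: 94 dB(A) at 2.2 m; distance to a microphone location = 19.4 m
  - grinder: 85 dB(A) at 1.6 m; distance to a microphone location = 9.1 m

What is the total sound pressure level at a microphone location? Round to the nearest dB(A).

Propagate each source to the receiver with L = L_ref − 20·log₁₀(r/r_ref), then add intensities.
forklift: 94 − 20·log₁₀(19.4/2.2) = 94 − 18.91 = 75.09 dB(A).
grinder: 85 − 20·log₁₀(9.1/1.6) = 85 − 15.10 = 69.90 dB(A).
Σ 10^(L/10) = 4.208e+07 → L_total = 10·log₁₀(4.208e+07) = 76.24 dB(A).

76 dB(A)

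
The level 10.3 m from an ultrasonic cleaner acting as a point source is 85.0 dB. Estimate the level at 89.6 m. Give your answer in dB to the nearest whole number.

Point-source attenuation: ΔL = 20·log₁₀(r₂/r₁) = 20·log₁₀(89.6/10.3) = 18.789 dB.
L₂ = 85.0 − 20·log₁₀(89.6/10.3) = 85.0 − 18.789 = 66.21 dB.

66 dB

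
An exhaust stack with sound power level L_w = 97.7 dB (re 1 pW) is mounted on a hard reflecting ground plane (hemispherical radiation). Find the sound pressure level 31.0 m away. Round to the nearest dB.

L_p = L_w − 10·log₁₀(2π·r²) with r = 31.0 m.
2π·r² = 6038 m², 10·log₁₀ of that is 37.809 dB.
L_p = 97.7 − 37.809 = 59.89 dB.

60 dB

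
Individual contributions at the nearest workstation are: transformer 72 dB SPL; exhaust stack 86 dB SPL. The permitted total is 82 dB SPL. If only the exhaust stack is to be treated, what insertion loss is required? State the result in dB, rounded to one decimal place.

Fixed contribution from the other source: Σ 10^(L/10) = 10^(72/10) = 1.585e+07 (72.00 dB SPL).
The limit corresponds to 10^(82/10) = 1.585e+08; subtracting the fixed part leaves 1.426e+08 for the exhaust stack, i.e. 81.54 dB SPL.
So the exhaust stack must be reduced from 86 to 81.54 dB SPL: IL = 4.46 dB.

4.5 dB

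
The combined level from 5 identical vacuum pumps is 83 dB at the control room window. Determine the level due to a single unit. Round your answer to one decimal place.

For N identical incoherent sources L_total = L₁ + 10·log₁₀ N, so L₁ = 83 − 10·log₁₀(5) = 83 − 6.990.

76.0 dB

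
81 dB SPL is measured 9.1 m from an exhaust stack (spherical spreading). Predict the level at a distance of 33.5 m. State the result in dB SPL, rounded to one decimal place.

For a point source, L₂ = L₁ − 20·log₁₀(r₂/r₁).
L₂ = 81 − 20·log₁₀(33.5/9.1) = 81 − 11.320 = 69.68 dB SPL.

69.7 dB SPL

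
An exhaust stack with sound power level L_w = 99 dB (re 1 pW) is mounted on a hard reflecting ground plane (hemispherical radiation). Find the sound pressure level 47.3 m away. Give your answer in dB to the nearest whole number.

L_p = L_w − 10·log₁₀(2π·r²) with r = 47.3 m.
2π·r² = 1.406e+04 m², 10·log₁₀ of that is 41.479 dB.
L_p = 99 − 41.479 = 57.52 dB.

58 dB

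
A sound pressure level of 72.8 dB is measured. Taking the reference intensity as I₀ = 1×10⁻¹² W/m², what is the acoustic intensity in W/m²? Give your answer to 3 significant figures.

L = 10·log₁₀(I/I₀) ⇒ I = I₀·10^(L/10) = 10⁻¹² × 10^7.28.

1.91e-05 W/m²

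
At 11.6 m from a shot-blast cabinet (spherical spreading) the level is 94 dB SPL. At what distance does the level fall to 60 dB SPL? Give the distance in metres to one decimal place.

581.4 m

Point-source spreading drops the level by 20·log₁₀(r₂/r₁); inverting, r₂/r₁ = 10^(ΔL/20).
r₂ = 11.6·10^((94−60)/20) = 11.6·10^(34.0/20) = 581.38 m.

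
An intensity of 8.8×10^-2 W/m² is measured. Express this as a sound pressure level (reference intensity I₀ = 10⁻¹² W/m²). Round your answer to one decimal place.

I/I₀ = 8.8×10^-2/10⁻¹² = 8.8×10^10, and L = 10·log₁₀(I/I₀).
L = 10·(0.9445 + 10) = 109.44 dB.

109.4 dB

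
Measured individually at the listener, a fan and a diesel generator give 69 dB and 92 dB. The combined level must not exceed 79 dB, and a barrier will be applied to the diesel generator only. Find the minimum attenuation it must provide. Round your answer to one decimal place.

13.5 dB

Everything except the diesel generator sums to 10^(69/10) = 7.943e+06 in linear terms, 69.00 dB.
To meet 79 dB overall, the treated diesel generator may contribute at most 10^(79/10) − 7.943e+06 = 7.149e+07, i.e. 78.54 dB.
Required insertion loss = 92 − 78.54 = 13.46 dB.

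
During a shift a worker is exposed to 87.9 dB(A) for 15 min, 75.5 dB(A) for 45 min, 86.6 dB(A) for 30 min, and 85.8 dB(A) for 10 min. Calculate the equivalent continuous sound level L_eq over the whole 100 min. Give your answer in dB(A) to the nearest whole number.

85 dB(A)

Weight each interval's intensity by its duration and average over T = 100 min:
Σ tᵢ·10^(Lᵢ/10) = 15·10^(87.9/10) + 45·10^(75.5/10) + 30·10^(86.6/10) + 10·10^(85.8/10) = 2.836e+10.
L_eq = 10·log₁₀(2.836e+10/100) = 84.53 dB(A).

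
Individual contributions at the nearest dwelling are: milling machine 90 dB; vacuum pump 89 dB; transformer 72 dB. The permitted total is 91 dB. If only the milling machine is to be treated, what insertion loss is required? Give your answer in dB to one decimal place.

Everything except the milling machine sums to 10^(89/10) + 10^(72/10) = 8.102e+08 in linear terms, 89.09 dB.
To meet 91 dB overall, the treated milling machine may contribute at most 10^(91/10) − 8.102e+08 = 4.487e+08, i.e. 86.52 dB.
So the milling machine must be reduced from 90 to 86.52 dB: IL = 3.48 dB.

3.5 dB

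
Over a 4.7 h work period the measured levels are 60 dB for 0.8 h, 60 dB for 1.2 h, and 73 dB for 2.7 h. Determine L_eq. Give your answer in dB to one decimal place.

Weight each interval's intensity by its duration and average over T = 4.7 h:
Σ tᵢ·10^(Lᵢ/10) = 0.8·10^(60/10) + 1.2·10^(60/10) + 2.7·10^(73/10) = 5.587e+07.
L_eq = 10·log₁₀(5.587e+07/4.7) = 70.75 dB.

70.8 dB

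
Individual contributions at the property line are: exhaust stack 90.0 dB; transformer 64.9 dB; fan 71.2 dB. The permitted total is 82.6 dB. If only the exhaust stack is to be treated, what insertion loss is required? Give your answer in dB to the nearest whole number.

Everything except the exhaust stack sums to 10^(64.9/10) + 10^(71.2/10) = 1.627e+07 in linear terms, 72.11 dB.
The limit corresponds to 10^(82.6/10) = 1.820e+08; subtracting the fixed part leaves 1.657e+08 for the exhaust stack, i.e. 82.19 dB.
So the exhaust stack must be reduced from 90.0 to 82.19 dB: IL = 7.81 dB.

8 dB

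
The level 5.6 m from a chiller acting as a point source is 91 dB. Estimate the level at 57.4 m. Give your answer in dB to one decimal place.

For a point source, L₂ = L₁ − 20·log₁₀(r₂/r₁).
L₂ = 91 − 20·log₁₀(57.4/5.6) = 91 − 20.214 = 70.79 dB.

70.8 dB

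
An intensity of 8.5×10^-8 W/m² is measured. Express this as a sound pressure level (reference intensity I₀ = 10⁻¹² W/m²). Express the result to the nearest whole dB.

49 dB

I/I₀ = 8.5×10^-8/10⁻¹² = 8.5×10^4, and L = 10·log₁₀(I/I₀).
L = 10·(0.9294 + 4) = 49.29 dB.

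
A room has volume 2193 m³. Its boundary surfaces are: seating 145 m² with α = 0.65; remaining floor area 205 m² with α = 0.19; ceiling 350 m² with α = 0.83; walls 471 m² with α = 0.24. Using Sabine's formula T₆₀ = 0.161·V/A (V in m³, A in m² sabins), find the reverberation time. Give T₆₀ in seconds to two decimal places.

0.66 s

Summing Sᵢαᵢ: 145·0.65 + 205·0.19 + 350·0.83 + 471·0.24 = 536.74 m².
T₆₀ = 0.161·V/A = 0.161·2193/536.74 = 0.658 s.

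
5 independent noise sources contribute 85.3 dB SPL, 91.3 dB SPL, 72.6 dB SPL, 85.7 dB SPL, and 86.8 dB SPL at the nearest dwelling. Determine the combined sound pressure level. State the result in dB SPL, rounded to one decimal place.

94.1 dB SPL

Incoherent sources combine by intensity addition: L_total = 10·log₁₀(Σ 10^(L_i/10)).
Σ 10^(L/10) = 10^(85.3/10) + 10^(91.3/10) + 10^(72.6/10) + 10^(85.7/10) + 10^(86.8/10) = 2.556e+09.
L_total = 10·log₁₀(2.556e+09) = 94.08 dB SPL.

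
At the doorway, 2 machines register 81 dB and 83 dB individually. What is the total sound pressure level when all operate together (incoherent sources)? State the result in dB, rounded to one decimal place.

85.1 dB

For uncorrelated sources the intensities add, so convert each level to linear form, sum, and take 10·log₁₀ of the total.
Σ 10^(L/10) = 10^(81/10) + 10^(83/10) = 3.254e+08.
L_total = 10·log₁₀(3.254e+08) = 85.12 dB.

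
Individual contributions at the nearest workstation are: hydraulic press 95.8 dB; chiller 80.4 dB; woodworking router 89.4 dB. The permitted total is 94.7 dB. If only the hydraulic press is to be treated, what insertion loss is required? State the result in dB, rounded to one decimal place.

2.9 dB

Fixed contribution from the other sources: Σ 10^(L/10) = 10^(80.4/10) + 10^(89.4/10) = 9.806e+08 (89.91 dB).
The limit corresponds to 10^(94.7/10) = 2.951e+09; subtracting the fixed part leaves 1.971e+09 for the hydraulic press, i.e. 92.95 dB.
So the hydraulic press must be reduced from 95.8 to 92.95 dB: IL = 2.85 dB.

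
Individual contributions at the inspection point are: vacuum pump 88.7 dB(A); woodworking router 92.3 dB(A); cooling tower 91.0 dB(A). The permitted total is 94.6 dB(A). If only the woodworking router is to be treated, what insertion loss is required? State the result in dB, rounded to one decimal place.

2.8 dB

Fixed contribution from the other sources: Σ 10^(L/10) = 10^(88.7/10) + 10^(91.0/10) = 2.000e+09 (93.01 dB(A)).
To meet 94.6 dB(A) overall, the treated woodworking router may contribute at most 10^(94.6/10) − 2.000e+09 = 8.838e+08, i.e. 89.46 dB(A).
So the woodworking router must be reduced from 92.3 to 89.46 dB(A): IL = 2.84 dB.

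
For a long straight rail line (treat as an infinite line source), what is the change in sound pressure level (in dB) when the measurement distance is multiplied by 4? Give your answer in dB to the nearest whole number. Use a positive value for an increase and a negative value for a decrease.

A line source loses 3 dB per doubling of distance; generally ΔL = −10·log₁₀(r₂/r₁).
ΔL = −10·log₁₀(4) = -6.02 dB.

-6 dB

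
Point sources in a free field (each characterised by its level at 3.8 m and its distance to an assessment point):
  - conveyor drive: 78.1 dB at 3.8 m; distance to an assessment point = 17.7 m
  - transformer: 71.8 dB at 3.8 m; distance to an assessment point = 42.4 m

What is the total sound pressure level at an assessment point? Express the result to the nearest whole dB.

Propagate each source to the receiver with L = L_ref − 20·log₁₀(r/r_ref), then add intensities.
conveyor drive: 78.1 − 20·log₁₀(17.7/3.8) = 78.1 − 13.36 = 64.74 dB.
transformer: 71.8 − 20·log₁₀(42.4/3.8) = 71.8 − 20.95 = 50.85 dB.
Σ 10^(L/10) = 3.097e+06 → L_total = 10·log₁₀(3.097e+06) = 64.91 dB.

65 dB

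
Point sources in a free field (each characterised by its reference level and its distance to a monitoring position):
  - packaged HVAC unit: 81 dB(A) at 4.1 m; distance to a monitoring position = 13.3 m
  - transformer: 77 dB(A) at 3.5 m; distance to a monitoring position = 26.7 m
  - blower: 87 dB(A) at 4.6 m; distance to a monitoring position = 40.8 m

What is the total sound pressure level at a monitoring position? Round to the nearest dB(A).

73 dB(A)

Apply inverse-square spreading to bring every level to the receiver, then sum 10^(L/10).
packaged HVAC unit: 81 − 20·log₁₀(13.3/4.1) = 81 − 10.22 = 70.78 dB(A).
transformer: 77 − 20·log₁₀(26.7/3.5) = 77 − 17.65 = 59.35 dB(A).
blower: 87 − 20·log₁₀(40.8/4.6) = 87 − 18.96 = 68.04 dB(A).
Σ 10^(L/10) = 1.920e+07 → L_total = 10·log₁₀(1.920e+07) = 72.83 dB(A).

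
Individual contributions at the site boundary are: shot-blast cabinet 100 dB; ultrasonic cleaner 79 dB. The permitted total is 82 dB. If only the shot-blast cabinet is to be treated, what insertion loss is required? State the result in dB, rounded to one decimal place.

Everything except the shot-blast cabinet sums to 10^(79/10) = 7.943e+07 in linear terms, 79.00 dB.
To meet 82 dB overall, the treated shot-blast cabinet may contribute at most 10^(82/10) − 7.943e+07 = 7.906e+07, i.e. 78.98 dB.
Required insertion loss = 100 − 78.98 = 21.02 dB.

21.0 dB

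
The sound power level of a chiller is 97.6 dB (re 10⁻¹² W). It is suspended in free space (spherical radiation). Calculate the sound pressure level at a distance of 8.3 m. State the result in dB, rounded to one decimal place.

68.2 dB

L_p = L_w − 10·log₁₀(4π·r²) with r = 8.3 m.
4π·r² = 865.7 m², 10·log₁₀ of that is 29.374 dB.
L_p = 97.6 − 29.374 = 68.23 dB.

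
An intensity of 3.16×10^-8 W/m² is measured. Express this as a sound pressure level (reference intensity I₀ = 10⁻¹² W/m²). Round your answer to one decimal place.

45.0 dB

I/I₀ = 3.16×10^-8/10⁻¹² = 3.16×10^4, and L = 10·log₁₀(I/I₀).
L = 10·(0.4997 + 4) = 45.00 dB.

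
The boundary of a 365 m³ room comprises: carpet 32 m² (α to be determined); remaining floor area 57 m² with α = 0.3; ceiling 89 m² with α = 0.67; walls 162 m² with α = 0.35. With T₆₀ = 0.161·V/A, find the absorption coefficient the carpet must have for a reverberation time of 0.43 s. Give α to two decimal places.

From T₆₀ = 0.161·V/A, the target T₆₀ = 0.43 s needs A = 0.161·365/0.43 = 136.66 m².
Absorption from the other surfaces = 57·0.3 + 89·0.67 + 162·0.35 = 133.43 m², so the carpet must supply 3.23 m² over 32 m².
α = 3.23/32 = 0.101.

0.10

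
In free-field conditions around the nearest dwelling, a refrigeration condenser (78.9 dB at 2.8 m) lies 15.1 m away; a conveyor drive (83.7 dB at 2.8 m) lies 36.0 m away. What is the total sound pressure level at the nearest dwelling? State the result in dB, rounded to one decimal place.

66.1 dB

Propagate each source to the receiver with L = L_ref − 20·log₁₀(r/r_ref), then add intensities.
refrigeration condenser: 78.9 − 20·log₁₀(15.1/2.8) = 78.9 − 14.64 = 64.26 dB.
conveyor drive: 83.7 − 20·log₁₀(36.0/2.8) = 83.7 − 22.18 = 61.52 dB.
Σ 10^(L/10) = 4.087e+06 → L_total = 10·log₁₀(4.087e+06) = 66.11 dB.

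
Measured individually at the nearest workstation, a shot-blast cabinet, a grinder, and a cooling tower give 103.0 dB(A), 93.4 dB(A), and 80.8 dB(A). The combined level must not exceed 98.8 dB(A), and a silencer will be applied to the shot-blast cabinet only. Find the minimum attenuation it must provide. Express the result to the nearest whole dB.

Fixed contribution from the other sources: Σ 10^(L/10) = 10^(93.4/10) + 10^(80.8/10) = 2.308e+09 (93.63 dB(A)).
The limit corresponds to 10^(98.8/10) = 7.586e+09; subtracting the fixed part leaves 5.278e+09 for the shot-blast cabinet, i.e. 97.22 dB(A).
So the shot-blast cabinet must be reduced from 103.0 to 97.22 dB(A): IL = 5.78 dB.

6 dB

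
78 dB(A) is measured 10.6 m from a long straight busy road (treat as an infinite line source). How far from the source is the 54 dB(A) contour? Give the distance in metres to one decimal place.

The 24.0 dB drop corresponds to a distance ratio of 10^(24.0/10) for a line source.
r₂ = 10.6·10^((78−54)/10) = 10.6·10^(24.0/10) = 2662.60 m.

2662.6 m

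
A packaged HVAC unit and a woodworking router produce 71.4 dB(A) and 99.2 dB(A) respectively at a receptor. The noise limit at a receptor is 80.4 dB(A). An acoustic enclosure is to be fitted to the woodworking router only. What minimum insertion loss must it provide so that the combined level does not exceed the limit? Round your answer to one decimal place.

Fixed contribution from the other source: Σ 10^(L/10) = 10^(71.4/10) = 1.380e+07 (71.40 dB(A)).
To meet 80.4 dB(A) overall, the treated woodworking router may contribute at most 10^(80.4/10) − 1.380e+07 = 9.584e+07, i.e. 79.82 dB(A).
Required insertion loss = 99.2 − 79.82 = 19.38 dB.

19.4 dB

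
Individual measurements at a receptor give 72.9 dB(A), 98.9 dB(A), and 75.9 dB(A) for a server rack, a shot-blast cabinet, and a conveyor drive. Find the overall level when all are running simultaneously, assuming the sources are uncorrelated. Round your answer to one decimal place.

Incoherent sources combine by intensity addition: L_total = 10·log₁₀(Σ 10^(L_i/10)).
Σ 10^(L/10) = 10^(72.9/10) + 10^(98.9/10) + 10^(75.9/10) = 7.821e+09.
L_total = 10·log₁₀(7.821e+09) = 98.93 dB(A).

98.9 dB(A)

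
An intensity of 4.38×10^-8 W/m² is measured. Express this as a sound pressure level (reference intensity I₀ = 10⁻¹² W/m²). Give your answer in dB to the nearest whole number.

Dividing by I₀ shifts the exponent by 12: I/I₀ = 4.38×10^4.
L = 10·(0.6415 + 4) = 46.41 dB.

46 dB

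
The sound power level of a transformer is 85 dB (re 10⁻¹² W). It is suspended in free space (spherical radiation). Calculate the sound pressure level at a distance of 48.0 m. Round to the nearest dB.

40 dB

L_p = L_w − 10·log₁₀(4π·r²) with r = 48.0 m.
4π·r² = 2.895e+04 m², 10·log₁₀ of that is 44.617 dB.
L_p = 85 − 44.617 = 40.38 dB.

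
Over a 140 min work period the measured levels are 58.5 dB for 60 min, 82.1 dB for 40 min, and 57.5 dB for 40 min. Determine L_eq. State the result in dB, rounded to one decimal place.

76.7 dB

Weight each interval's intensity by its duration and average over T = 140 min:
Σ tᵢ·10^(Lᵢ/10) = 60·10^(58.5/10) + 40·10^(82.1/10) + 40·10^(57.5/10) = 6.552e+09.
L_eq = 10·log₁₀(6.552e+09/140) = 76.70 dB.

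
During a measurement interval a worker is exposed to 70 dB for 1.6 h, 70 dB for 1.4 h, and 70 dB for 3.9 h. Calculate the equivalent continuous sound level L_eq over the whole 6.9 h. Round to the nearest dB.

L_eq = 10·log₁₀[(1/T)·Σ tᵢ·10^(Lᵢ/10)] with T = 6.9 h.
Σ tᵢ·10^(Lᵢ/10) = 1.6·10^(70/10) + 1.4·10^(70/10) + 3.9·10^(70/10) = 6.900e+07.
L_eq = 10·log₁₀(6.900e+07/6.9) = 70.00 dB.

70 dB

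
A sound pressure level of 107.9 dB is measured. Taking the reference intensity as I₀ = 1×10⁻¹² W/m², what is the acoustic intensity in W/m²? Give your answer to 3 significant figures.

I = I₀·10^(L/10) = 10⁻¹² × 10^(107.9/10) = 10^(-1.210).

0.0617 W/m²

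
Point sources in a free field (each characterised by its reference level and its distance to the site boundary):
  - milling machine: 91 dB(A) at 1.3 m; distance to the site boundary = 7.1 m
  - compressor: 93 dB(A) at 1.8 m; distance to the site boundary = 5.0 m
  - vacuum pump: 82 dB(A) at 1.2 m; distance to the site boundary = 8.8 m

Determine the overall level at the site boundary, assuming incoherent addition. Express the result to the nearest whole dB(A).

First find each source's level at the receiver (point-source: −20·log₁₀(r/r_ref)), then combine on an intensity basis.
milling machine: 91 − 20·log₁₀(7.1/1.3) = 91 − 14.75 = 76.25 dB(A).
compressor: 93 − 20·log₁₀(5.0/1.8) = 93 − 8.87 = 84.13 dB(A).
vacuum pump: 82 − 20·log₁₀(8.8/1.2) = 82 − 17.31 = 64.69 dB(A).
Σ 10^(L/10) = 3.037e+08 → L_total = 10·log₁₀(3.037e+08) = 84.83 dB(A).

85 dB(A)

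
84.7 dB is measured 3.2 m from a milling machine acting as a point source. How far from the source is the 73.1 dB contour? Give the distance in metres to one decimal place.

Point-source spreading drops the level by 20·log₁₀(r₂/r₁); inverting, r₂/r₁ = 10^(ΔL/20).
r₂ = 3.2·10^((84.7−73.1)/20) = 3.2·10^(11.6/20) = 12.17 m.

12.2 m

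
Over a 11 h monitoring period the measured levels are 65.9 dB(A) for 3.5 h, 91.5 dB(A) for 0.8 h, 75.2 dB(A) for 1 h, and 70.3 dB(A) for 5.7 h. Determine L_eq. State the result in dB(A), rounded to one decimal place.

80.5 dB(A)

The energy average is taken in the linear domain: L_eq = 10·log₁₀[(Σ tᵢ·10^(Lᵢ/10))/T], T = 11 h.
Σ tᵢ·10^(Lᵢ/10) = 3.5·10^(65.9/10) + 0.8·10^(91.5/10) + 1·10^(75.2/10) + 5.7·10^(70.3/10) = 1.238e+09.
L_eq = 10·log₁₀(1.238e+09/11) = 80.51 dB(A).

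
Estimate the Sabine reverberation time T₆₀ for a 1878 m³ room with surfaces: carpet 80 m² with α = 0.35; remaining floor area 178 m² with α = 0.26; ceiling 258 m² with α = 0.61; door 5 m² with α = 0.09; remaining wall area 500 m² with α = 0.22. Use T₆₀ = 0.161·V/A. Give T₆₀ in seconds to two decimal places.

Summing Sᵢαᵢ: 80·0.35 + 178·0.26 + 258·0.61 + 5·0.09 + 500·0.22 = 342.11 m².
T₆₀ = 0.161 × 1878 / 342.11 = 0.884 s.

0.88 s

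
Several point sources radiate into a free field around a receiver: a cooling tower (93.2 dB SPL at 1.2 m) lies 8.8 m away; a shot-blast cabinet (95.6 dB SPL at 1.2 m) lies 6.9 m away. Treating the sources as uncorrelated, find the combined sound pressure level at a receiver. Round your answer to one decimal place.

81.7 dB SPL

Apply inverse-square spreading to bring every level to the receiver, then sum 10^(L/10).
cooling tower: 93.2 − 20·log₁₀(8.8/1.2) = 93.2 − 17.31 = 75.89 dB SPL.
shot-blast cabinet: 95.6 − 20·log₁₀(6.9/1.2) = 95.6 − 15.19 = 80.41 dB SPL.
Σ 10^(L/10) = 1.487e+08 → L_total = 10·log₁₀(1.487e+08) = 81.72 dB SPL.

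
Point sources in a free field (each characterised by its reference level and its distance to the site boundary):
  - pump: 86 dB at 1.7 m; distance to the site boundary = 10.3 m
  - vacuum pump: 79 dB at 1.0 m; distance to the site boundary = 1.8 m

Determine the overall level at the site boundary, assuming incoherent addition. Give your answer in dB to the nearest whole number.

First find each source's level at the receiver (point-source: −20·log₁₀(r/r_ref)), then combine on an intensity basis.
pump: 86 − 20·log₁₀(10.3/1.7) = 86 − 15.65 = 70.35 dB.
vacuum pump: 79 − 20·log₁₀(1.8/1.0) = 79 − 5.11 = 73.89 dB.
Σ 10^(L/10) = 3.536e+07 → L_total = 10·log₁₀(3.536e+07) = 75.49 dB.

75 dB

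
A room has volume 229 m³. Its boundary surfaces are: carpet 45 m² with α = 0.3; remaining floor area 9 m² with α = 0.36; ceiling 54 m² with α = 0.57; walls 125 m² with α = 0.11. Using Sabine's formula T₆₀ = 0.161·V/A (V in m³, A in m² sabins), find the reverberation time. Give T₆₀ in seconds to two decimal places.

0.60 s

Summing Sᵢαᵢ: 45·0.3 + 9·0.36 + 54·0.57 + 125·0.11 = 61.27 m².
T₆₀ = 0.161·V/A = 0.161·229/61.27 = 0.602 s.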